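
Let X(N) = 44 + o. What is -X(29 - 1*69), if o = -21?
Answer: -23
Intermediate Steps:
X(N) = 23 (X(N) = 44 - 21 = 23)
-X(29 - 1*69) = -1*23 = -23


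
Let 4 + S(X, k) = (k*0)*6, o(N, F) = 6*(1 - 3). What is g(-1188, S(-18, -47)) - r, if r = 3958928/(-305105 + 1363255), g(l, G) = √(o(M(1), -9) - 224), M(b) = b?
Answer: -1979464/529075 + 2*I*√59 ≈ -3.7414 + 15.362*I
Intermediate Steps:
o(N, F) = -12 (o(N, F) = 6*(-2) = -12)
S(X, k) = -4 (S(X, k) = -4 + (k*0)*6 = -4 + 0*6 = -4 + 0 = -4)
g(l, G) = 2*I*√59 (g(l, G) = √(-12 - 224) = √(-236) = 2*I*√59)
r = 1979464/529075 (r = 3958928/1058150 = 3958928*(1/1058150) = 1979464/529075 ≈ 3.7414)
g(-1188, S(-18, -47)) - r = 2*I*√59 - 1*1979464/529075 = 2*I*√59 - 1979464/529075 = -1979464/529075 + 2*I*√59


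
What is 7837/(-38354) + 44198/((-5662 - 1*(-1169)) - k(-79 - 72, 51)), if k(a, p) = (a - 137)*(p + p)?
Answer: 1500162021/954362582 ≈ 1.5719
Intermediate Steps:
k(a, p) = 2*p*(-137 + a) (k(a, p) = (-137 + a)*(2*p) = 2*p*(-137 + a))
7837/(-38354) + 44198/((-5662 - 1*(-1169)) - k(-79 - 72, 51)) = 7837/(-38354) + 44198/((-5662 - 1*(-1169)) - 2*51*(-137 + (-79 - 72))) = 7837*(-1/38354) + 44198/((-5662 + 1169) - 2*51*(-137 - 151)) = -7837/38354 + 44198/(-4493 - 2*51*(-288)) = -7837/38354 + 44198/(-4493 - 1*(-29376)) = -7837/38354 + 44198/(-4493 + 29376) = -7837/38354 + 44198/24883 = 1500162021/954362582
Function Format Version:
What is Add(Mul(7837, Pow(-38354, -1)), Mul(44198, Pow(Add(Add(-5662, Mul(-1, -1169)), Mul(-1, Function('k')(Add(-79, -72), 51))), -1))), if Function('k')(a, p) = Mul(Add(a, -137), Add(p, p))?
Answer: Rational(1500162021, 954362582) ≈ 1.5719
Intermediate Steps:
Function('k')(a, p) = Mul(2, p, Add(-137, a)) (Function('k')(a, p) = Mul(Add(-137, a), Mul(2, p)) = Mul(2, p, Add(-137, a)))
Add(Mul(7837, Pow(-38354, -1)), Mul(44198, Pow(Add(Add(-5662, Mul(-1, -1169)), Mul(-1, Function('k')(Add(-79, -72), 51))), -1))) = Add(Mul(7837, Pow(-38354, -1)), Mul(44198, Pow(Add(Add(-5662, Mul(-1, -1169)), Mul(-1, Mul(2, 51, Add(-137, Add(-79, -72))))), -1))) = Add(Mul(7837, Rational(-1, 38354)), Mul(44198, Pow(Add(Add(-5662, 1169), Mul(-1, Mul(2, 51, Add(-137, -151)))), -1))) = Add(Rational(-7837, 38354), Mul(44198, Pow(Add(-4493, Mul(-1, Mul(2, 51, -288))), -1))) = Add(Rational(-7837, 38354), Mul(44198, Pow(Add(-4493, Mul(-1, -29376)), -1))) = Add(Rational(-7837, 38354), Mul(44198, Pow(Add(-4493, 29376), -1))) = Add(Rational(-7837, 38354), Mul(44198, Pow(24883, -1))) = Add(Rational(-7837, 38354), Mul(44198, Rational(1, 24883))) = Add(Rational(-7837, 38354), Rational(44198, 24883)) = Rational(1500162021, 954362582)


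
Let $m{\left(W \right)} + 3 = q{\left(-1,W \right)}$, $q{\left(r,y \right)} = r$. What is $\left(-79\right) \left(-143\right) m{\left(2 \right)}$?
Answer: $-45188$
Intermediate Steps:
$m{\left(W \right)} = -4$ ($m{\left(W \right)} = -3 - 1 = -4$)
$\left(-79\right) \left(-143\right) m{\left(2 \right)} = \left(-79\right) \left(-143\right) \left(-4\right) = 11297 \left(-4\right) = -45188$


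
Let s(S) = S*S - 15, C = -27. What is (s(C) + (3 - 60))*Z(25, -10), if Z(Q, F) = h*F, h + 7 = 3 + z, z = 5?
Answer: -6570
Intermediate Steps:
s(S) = -15 + S**2 (s(S) = S**2 - 15 = -15 + S**2)
h = 1 (h = -7 + (3 + 5) = -7 + 8 = 1)
Z(Q, F) = F (Z(Q, F) = 1*F = F)
(s(C) + (3 - 60))*Z(25, -10) = ((-15 + (-27)**2) + (3 - 60))*(-10) = ((-15 + 729) - 57)*(-10) = (714 - 57)*(-10) = 657*(-10) = -6570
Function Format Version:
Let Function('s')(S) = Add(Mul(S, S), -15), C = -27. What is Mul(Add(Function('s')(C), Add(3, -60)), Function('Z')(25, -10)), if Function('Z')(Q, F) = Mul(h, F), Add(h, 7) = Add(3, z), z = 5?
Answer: -6570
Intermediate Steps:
Function('s')(S) = Add(-15, Pow(S, 2)) (Function('s')(S) = Add(Pow(S, 2), -15) = Add(-15, Pow(S, 2)))
h = 1 (h = Add(-7, Add(3, 5)) = Add(-7, 8) = 1)
Function('Z')(Q, F) = F (Function('Z')(Q, F) = Mul(1, F) = F)
Mul(Add(Function('s')(C), Add(3, -60)), Function('Z')(25, -10)) = Mul(Add(Add(-15, Pow(-27, 2)), Add(3, -60)), -10) = Mul(Add(Add(-15, 729), -57), -10) = Mul(Add(714, -57), -10) = Mul(657, -10) = -6570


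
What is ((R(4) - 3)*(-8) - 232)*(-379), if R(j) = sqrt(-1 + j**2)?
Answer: 78832 + 3032*sqrt(15) ≈ 90575.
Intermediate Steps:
((R(4) - 3)*(-8) - 232)*(-379) = ((sqrt(-1 + 4**2) - 3)*(-8) - 232)*(-379) = ((sqrt(-1 + 16) - 3)*(-8) - 232)*(-379) = ((sqrt(15) - 3)*(-8) - 232)*(-379) = ((-3 + sqrt(15))*(-8) - 232)*(-379) = ((24 - 8*sqrt(15)) - 232)*(-379) = (-208 - 8*sqrt(15))*(-379) = 78832 + 3032*sqrt(15)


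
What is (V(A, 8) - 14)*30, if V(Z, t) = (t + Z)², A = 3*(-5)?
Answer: 1050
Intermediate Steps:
A = -15
V(Z, t) = (Z + t)²
(V(A, 8) - 14)*30 = ((-15 + 8)² - 14)*30 = ((-7)² - 14)*30 = (49 - 14)*30 = 35*30 = 1050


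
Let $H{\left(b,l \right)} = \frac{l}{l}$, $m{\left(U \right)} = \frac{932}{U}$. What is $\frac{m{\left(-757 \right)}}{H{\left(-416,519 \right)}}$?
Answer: $- \frac{932}{757} \approx -1.2312$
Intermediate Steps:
$H{\left(b,l \right)} = 1$
$\frac{m{\left(-757 \right)}}{H{\left(-416,519 \right)}} = \frac{932 \frac{1}{-757}}{1} = 932 \left(- \frac{1}{757}\right) 1 = \left(- \frac{932}{757}\right) 1 = - \frac{932}{757}$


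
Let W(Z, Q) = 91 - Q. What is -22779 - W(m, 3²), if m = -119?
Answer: -22861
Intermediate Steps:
-22779 - W(m, 3²) = -22779 - (91 - 1*3²) = -22779 - (91 - 1*9) = -22779 - (91 - 9) = -22779 - 1*82 = -22779 - 82 = -22861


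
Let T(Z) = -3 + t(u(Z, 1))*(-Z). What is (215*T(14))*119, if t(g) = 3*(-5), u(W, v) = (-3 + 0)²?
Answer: 5296095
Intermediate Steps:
u(W, v) = 9 (u(W, v) = (-3)² = 9)
t(g) = -15
T(Z) = -3 + 15*Z (T(Z) = -3 - (-15)*Z = -3 + 15*Z)
(215*T(14))*119 = (215*(-3 + 15*14))*119 = (215*(-3 + 210))*119 = (215*207)*119 = 44505*119 = 5296095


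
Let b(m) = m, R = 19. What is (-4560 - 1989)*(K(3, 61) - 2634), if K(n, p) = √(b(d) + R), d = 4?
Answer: 17250066 - 6549*√23 ≈ 1.7219e+7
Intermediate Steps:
K(n, p) = √23 (K(n, p) = √(4 + 19) = √23)
(-4560 - 1989)*(K(3, 61) - 2634) = (-4560 - 1989)*(√23 - 2634) = -6549*(-2634 + √23) = 17250066 - 6549*√23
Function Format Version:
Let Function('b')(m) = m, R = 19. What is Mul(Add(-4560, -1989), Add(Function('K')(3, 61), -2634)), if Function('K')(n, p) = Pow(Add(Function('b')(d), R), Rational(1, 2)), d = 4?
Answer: Add(17250066, Mul(-6549, Pow(23, Rational(1, 2)))) ≈ 1.7219e+7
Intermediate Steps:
Function('K')(n, p) = Pow(23, Rational(1, 2)) (Function('K')(n, p) = Pow(Add(4, 19), Rational(1, 2)) = Pow(23, Rational(1, 2)))
Mul(Add(-4560, -1989), Add(Function('K')(3, 61), -2634)) = Mul(Add(-4560, -1989), Add(Pow(23, Rational(1, 2)), -2634)) = Mul(-6549, Add(-2634, Pow(23, Rational(1, 2)))) = Add(17250066, Mul(-6549, Pow(23, Rational(1, 2))))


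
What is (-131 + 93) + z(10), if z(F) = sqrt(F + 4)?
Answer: -38 + sqrt(14) ≈ -34.258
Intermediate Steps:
z(F) = sqrt(4 + F)
(-131 + 93) + z(10) = (-131 + 93) + sqrt(4 + 10) = -38 + sqrt(14)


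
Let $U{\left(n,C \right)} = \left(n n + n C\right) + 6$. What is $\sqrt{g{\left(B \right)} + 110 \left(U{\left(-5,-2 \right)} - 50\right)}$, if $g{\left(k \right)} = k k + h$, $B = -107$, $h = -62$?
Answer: $\sqrt{10397} \approx 101.97$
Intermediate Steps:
$U{\left(n,C \right)} = 6 + n^{2} + C n$ ($U{\left(n,C \right)} = \left(n^{2} + C n\right) + 6 = 6 + n^{2} + C n$)
$g{\left(k \right)} = -62 + k^{2}$ ($g{\left(k \right)} = k k - 62 = k^{2} - 62 = -62 + k^{2}$)
$\sqrt{g{\left(B \right)} + 110 \left(U{\left(-5,-2 \right)} - 50\right)} = \sqrt{\left(-62 + \left(-107\right)^{2}\right) + 110 \left(\left(6 + \left(-5\right)^{2} - -10\right) - 50\right)} = \sqrt{\left(-62 + 11449\right) + 110 \left(\left(6 + 25 + 10\right) - 50\right)} = \sqrt{11387 + 110 \left(41 - 50\right)} = \sqrt{11387 + 110 \left(-9\right)} = \sqrt{11387 - 990} = \sqrt{10397}$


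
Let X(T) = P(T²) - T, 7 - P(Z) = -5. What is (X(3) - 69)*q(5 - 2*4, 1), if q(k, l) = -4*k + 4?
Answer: -960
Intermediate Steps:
q(k, l) = 4 - 4*k
P(Z) = 12 (P(Z) = 7 - 1*(-5) = 7 + 5 = 12)
X(T) = 12 - T
(X(3) - 69)*q(5 - 2*4, 1) = ((12 - 1*3) - 69)*(4 - 4*(5 - 2*4)) = ((12 - 3) - 69)*(4 - 4*(5 - 8)) = (9 - 69)*(4 - 4*(-3)) = -60*(4 + 12) = -60*16 = -960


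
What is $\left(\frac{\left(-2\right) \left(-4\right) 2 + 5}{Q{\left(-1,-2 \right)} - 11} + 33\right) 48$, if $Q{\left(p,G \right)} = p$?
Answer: $1500$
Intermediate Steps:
$\left(\frac{\left(-2\right) \left(-4\right) 2 + 5}{Q{\left(-1,-2 \right)} - 11} + 33\right) 48 = \left(\frac{\left(-2\right) \left(-4\right) 2 + 5}{-1 - 11} + 33\right) 48 = \left(\frac{8 \cdot 2 + 5}{-12} + 33\right) 48 = \left(\left(16 + 5\right) \left(- \frac{1}{12}\right) + 33\right) 48 = \left(21 \left(- \frac{1}{12}\right) + 33\right) 48 = \left(- \frac{7}{4} + 33\right) 48 = \frac{125}{4} \cdot 48 = 1500$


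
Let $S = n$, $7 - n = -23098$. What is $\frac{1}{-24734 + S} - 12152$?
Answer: $- \frac{19795609}{1629} \approx -12152.0$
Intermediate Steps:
$n = 23105$ ($n = 7 - -23098 = 7 + 23098 = 23105$)
$S = 23105$
$\frac{1}{-24734 + S} - 12152 = \frac{1}{-24734 + 23105} - 12152 = \frac{1}{-1629} - 12152 = - \frac{1}{1629} - 12152 = - \frac{19795609}{1629}$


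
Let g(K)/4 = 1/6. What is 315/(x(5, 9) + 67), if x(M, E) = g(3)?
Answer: 135/29 ≈ 4.6552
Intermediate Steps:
g(K) = ⅔ (g(K) = 4/6 = 4*(⅙) = ⅔)
x(M, E) = ⅔
315/(x(5, 9) + 67) = 315/(⅔ + 67) = 315/(203/3) = 315*(3/203) = 135/29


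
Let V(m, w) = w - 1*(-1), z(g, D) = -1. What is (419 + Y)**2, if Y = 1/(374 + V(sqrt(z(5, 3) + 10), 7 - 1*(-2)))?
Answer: 25887844609/147456 ≈ 1.7556e+5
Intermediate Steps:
V(m, w) = 1 + w (V(m, w) = w + 1 = 1 + w)
Y = 1/384 (Y = 1/(374 + (1 + (7 - 1*(-2)))) = 1/(374 + (1 + (7 + 2))) = 1/(374 + (1 + 9)) = 1/(374 + 10) = 1/384 ≈ 0.0026042)
(419 + Y)**2 = (419 + 1/384)**2 = (160897/384)**2 = 25887844609/147456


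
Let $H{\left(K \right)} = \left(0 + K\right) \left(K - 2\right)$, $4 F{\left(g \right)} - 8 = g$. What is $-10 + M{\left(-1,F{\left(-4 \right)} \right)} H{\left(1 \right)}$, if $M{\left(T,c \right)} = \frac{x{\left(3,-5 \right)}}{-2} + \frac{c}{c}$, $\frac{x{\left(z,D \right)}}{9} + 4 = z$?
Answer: $- \frac{31}{2} \approx -15.5$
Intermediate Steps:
$F{\left(g \right)} = 2 + \frac{g}{4}$
$x{\left(z,D \right)} = -36 + 9 z$
$H{\left(K \right)} = K \left(-2 + K\right)$
$M{\left(T,c \right)} = \frac{11}{2}$ ($M{\left(T,c \right)} = \frac{-36 + 9 \cdot 3}{-2} + \frac{c}{c} = \left(-36 + 27\right) \left(- \frac{1}{2}\right) + 1 = \left(-9\right) \left(- \frac{1}{2}\right) + 1 = \frac{9}{2} + 1 = \frac{11}{2}$)
$-10 + M{\left(-1,F{\left(-4 \right)} \right)} H{\left(1 \right)} = -10 + \frac{11 \cdot 1 \left(-2 + 1\right)}{2} = -10 + \frac{11 \cdot 1 \left(-1\right)}{2} = -10 + \frac{11}{2} \left(-1\right) = -10 - \frac{11}{2} = - \frac{31}{2}$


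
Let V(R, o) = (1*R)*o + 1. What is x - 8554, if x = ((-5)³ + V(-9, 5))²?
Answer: 20007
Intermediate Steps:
V(R, o) = 1 + R*o (V(R, o) = R*o + 1 = 1 + R*o)
x = 28561 (x = ((-5)³ + (1 - 9*5))² = (-125 + (1 - 45))² = (-125 - 44)² = (-169)² = 28561)
x - 8554 = 28561 - 8554 = 20007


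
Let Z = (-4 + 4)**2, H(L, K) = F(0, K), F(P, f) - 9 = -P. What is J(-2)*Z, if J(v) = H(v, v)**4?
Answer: 0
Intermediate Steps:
F(P, f) = 9 - P
H(L, K) = 9 (H(L, K) = 9 - 1*0 = 9 + 0 = 9)
Z = 0 (Z = 0**2 = 0)
J(v) = 6561 (J(v) = 9**4 = 6561)
J(-2)*Z = 6561*0 = 0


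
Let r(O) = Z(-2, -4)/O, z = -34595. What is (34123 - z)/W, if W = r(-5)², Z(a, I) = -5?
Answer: 68718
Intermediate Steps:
r(O) = -5/O
W = 1 (W = (-5/(-5))² = (-5*(-⅕))² = 1² = 1)
(34123 - z)/W = (34123 - 1*(-34595))/1 = (34123 + 34595)*1 = 68718*1 = 68718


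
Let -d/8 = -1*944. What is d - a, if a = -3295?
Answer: 10847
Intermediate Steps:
d = 7552 (d = -(-8)*944 = -8*(-944) = 7552)
d - a = 7552 - 1*(-3295) = 7552 + 3295 = 10847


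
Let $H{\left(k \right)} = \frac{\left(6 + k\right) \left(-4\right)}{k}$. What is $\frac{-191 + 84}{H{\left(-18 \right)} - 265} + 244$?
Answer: $\frac{196253}{803} \approx 244.4$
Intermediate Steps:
$H{\left(k \right)} = \frac{-24 - 4 k}{k}$
$\frac{-191 + 84}{H{\left(-18 \right)} - 265} + 244 = \frac{-191 + 84}{\left(-4 - \frac{24}{-18}\right) - 265} + 244 = \frac{1}{\left(-4 - - \frac{4}{3}\right) - 265} \left(-107\right) + 244 = \frac{1}{\left(-4 + \frac{4}{3}\right) - 265} \left(-107\right) + 244 = \frac{1}{- \frac{8}{3} - 265} \left(-107\right) + 244 = \frac{1}{- \frac{803}{3}} \left(-107\right) + 244 = \left(- \frac{3}{803}\right) \left(-107\right) + 244 = \frac{321}{803} + 244 = \frac{196253}{803}$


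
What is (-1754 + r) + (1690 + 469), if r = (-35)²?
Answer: 1630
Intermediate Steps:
r = 1225
(-1754 + r) + (1690 + 469) = (-1754 + 1225) + (1690 + 469) = -529 + 2159 = 1630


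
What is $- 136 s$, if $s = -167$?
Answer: $22712$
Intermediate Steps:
$- 136 s = \left(-136\right) \left(-167\right) = 22712$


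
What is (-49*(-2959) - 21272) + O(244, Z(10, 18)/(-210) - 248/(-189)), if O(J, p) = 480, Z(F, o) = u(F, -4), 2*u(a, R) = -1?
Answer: 124199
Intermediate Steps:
u(a, R) = -½ (u(a, R) = (½)*(-1) = -½)
Z(F, o) = -½
(-49*(-2959) - 21272) + O(244, Z(10, 18)/(-210) - 248/(-189)) = (-49*(-2959) - 21272) + 480 = (144991 - 21272) + 480 = 123719 + 480 = 124199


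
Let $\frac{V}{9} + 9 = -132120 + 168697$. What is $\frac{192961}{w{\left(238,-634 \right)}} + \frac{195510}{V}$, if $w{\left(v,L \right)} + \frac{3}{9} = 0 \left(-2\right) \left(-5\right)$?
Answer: $- \frac{4536122533}{7836} \approx -5.7888 \cdot 10^{5}$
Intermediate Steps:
$w{\left(v,L \right)} = - \frac{1}{3}$ ($w{\left(v,L \right)} = - \frac{1}{3} + 0 \left(-2\right) \left(-5\right) = - \frac{1}{3} + 0 \left(-5\right) = - \frac{1}{3} + 0 = - \frac{1}{3}$)
$V = 329112$ ($V = -81 + 9 \left(-132120 + 168697\right) = -81 + 9 \cdot 36577 = -81 + 329193 = 329112$)
$\frac{192961}{w{\left(238,-634 \right)}} + \frac{195510}{V} = \frac{192961}{- \frac{1}{3}} + \frac{195510}{329112} = 192961 \left(-3\right) + 195510 \cdot \frac{1}{329112} = -578883 + \frac{4655}{7836} = - \frac{4536122533}{7836}$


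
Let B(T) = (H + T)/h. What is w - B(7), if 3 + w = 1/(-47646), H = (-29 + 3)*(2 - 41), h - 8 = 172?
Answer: -4131977/476460 ≈ -8.6722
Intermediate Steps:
h = 180 (h = 8 + 172 = 180)
H = 1014 (H = -26*(-39) = 1014)
B(T) = 169/30 + T/180 (B(T) = (1014 + T)/180 = (1014 + T)*(1/180) = 169/30 + T/180)
w = -142939/47646 (w = -3 + 1/(-47646) = -3 - 1/47646 = -142939/47646 ≈ -3.0000)
w - B(7) = -142939/47646 - (169/30 + (1/180)*7) = -142939/47646 - (169/30 + 7/180) = -142939/47646 - 1*1021/180 = -142939/47646 - 1021/180 = -4131977/476460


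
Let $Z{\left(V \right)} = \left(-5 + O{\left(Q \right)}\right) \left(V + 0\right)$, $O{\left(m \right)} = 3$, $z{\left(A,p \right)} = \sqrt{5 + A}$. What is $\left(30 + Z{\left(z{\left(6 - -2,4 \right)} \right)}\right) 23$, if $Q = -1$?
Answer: $690 - 46 \sqrt{13} \approx 524.14$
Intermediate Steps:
$Z{\left(V \right)} = - 2 V$ ($Z{\left(V \right)} = \left(-5 + 3\right) \left(V + 0\right) = - 2 V$)
$\left(30 + Z{\left(z{\left(6 - -2,4 \right)} \right)}\right) 23 = \left(30 - 2 \sqrt{5 + \left(6 - -2\right)}\right) 23 = \left(30 - 2 \sqrt{5 + \left(6 + 2\right)}\right) 23 = \left(30 - 2 \sqrt{5 + 8}\right) 23 = \left(30 - 2 \sqrt{13}\right) 23 = 690 - 46 \sqrt{13}$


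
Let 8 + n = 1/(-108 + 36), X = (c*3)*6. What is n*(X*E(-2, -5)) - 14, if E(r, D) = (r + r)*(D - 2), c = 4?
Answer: -16170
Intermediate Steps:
E(r, D) = 2*r*(-2 + D) (E(r, D) = (2*r)*(-2 + D) = 2*r*(-2 + D))
X = 72 (X = (4*3)*6 = 12*6 = 72)
n = -577/72 (n = -8 + 1/(-108 + 36) = -8 + 1/(-72) = -8 - 1/72 = -577/72 ≈ -8.0139)
n*(X*E(-2, -5)) - 14 = -577*2*(-2)*(-2 - 5) - 14 = -577*2*(-2)*(-7) - 14 = -577*28 - 14 = -577/72*2016 - 14 = -16156 - 14 = -16170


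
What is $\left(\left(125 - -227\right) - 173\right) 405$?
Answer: $72495$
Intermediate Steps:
$\left(\left(125 - -227\right) - 173\right) 405 = \left(\left(125 + 227\right) - 173\right) 405 = \left(352 - 173\right) 405 = 179 \cdot 405 = 72495$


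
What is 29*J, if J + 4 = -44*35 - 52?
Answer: -46284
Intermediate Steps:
J = -1596 (J = -4 + (-44*35 - 52) = -4 + (-1540 - 52) = -4 - 1592 = -1596)
29*J = 29*(-1596) = -46284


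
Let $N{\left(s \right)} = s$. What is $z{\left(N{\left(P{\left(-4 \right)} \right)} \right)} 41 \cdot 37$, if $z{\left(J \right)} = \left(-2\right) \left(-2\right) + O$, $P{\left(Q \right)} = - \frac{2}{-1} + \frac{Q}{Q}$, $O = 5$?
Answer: $13653$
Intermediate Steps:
$P{\left(Q \right)} = 3$ ($P{\left(Q \right)} = \left(-2\right) \left(-1\right) + 1 = 2 + 1 = 3$)
$z{\left(J \right)} = 9$ ($z{\left(J \right)} = \left(-2\right) \left(-2\right) + 5 = 4 + 5 = 9$)
$z{\left(N{\left(P{\left(-4 \right)} \right)} \right)} 41 \cdot 37 = 9 \cdot 41 \cdot 37 = 369 \cdot 37 = 13653$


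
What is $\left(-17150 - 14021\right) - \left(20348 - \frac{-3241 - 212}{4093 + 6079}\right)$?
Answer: $- \frac{524054721}{10172} \approx -51519.0$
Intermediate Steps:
$\left(-17150 - 14021\right) - \left(20348 - \frac{-3241 - 212}{4093 + 6079}\right) = -31171 - \left(20348 + \frac{3453}{10172}\right) = -31171 - \frac{206983309}{10172} = - \frac{524054721}{10172}$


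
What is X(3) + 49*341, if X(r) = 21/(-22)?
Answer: 367577/22 ≈ 16708.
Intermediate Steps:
X(r) = -21/22 (X(r) = 21*(-1/22) = -21/22)
X(3) + 49*341 = -21/22 + 49*341 = -21/22 + 16709 = 367577/22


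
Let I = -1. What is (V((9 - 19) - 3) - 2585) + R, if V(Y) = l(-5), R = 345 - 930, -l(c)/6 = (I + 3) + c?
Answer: -3152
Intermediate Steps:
l(c) = -12 - 6*c (l(c) = -6*((-1 + 3) + c) = -6*(2 + c) = -12 - 6*c)
R = -585
V(Y) = 18 (V(Y) = -12 - 6*(-5) = -12 + 30 = 18)
(V((9 - 19) - 3) - 2585) + R = (18 - 2585) - 585 = -2567 - 585 = -3152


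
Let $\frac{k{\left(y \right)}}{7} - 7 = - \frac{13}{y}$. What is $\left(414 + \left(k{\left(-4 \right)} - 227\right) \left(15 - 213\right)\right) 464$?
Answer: $14455224$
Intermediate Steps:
$k{\left(y \right)} = 49 - \frac{91}{y}$ ($k{\left(y \right)} = 49 + 7 \left(- \frac{13}{y}\right) = 49 - \frac{91}{y}$)
$\left(414 + \left(k{\left(-4 \right)} - 227\right) \left(15 - 213\right)\right) 464 = \left(414 + \left(\left(49 - \frac{91}{-4}\right) - 227\right) \left(15 - 213\right)\right) 464 = \left(414 + \left(\left(49 - - \frac{91}{4}\right) - 227\right) \left(-198\right)\right) 464 = \left(414 + \left(\left(49 + \frac{91}{4}\right) - 227\right) \left(-198\right)\right) 464 = \left(414 + \left(\frac{287}{4} - 227\right) \left(-198\right)\right) 464 = \left(414 - - \frac{61479}{2}\right) 464 = \left(414 + \frac{61479}{2}\right) 464 = \frac{62307}{2} \cdot 464 = 14455224$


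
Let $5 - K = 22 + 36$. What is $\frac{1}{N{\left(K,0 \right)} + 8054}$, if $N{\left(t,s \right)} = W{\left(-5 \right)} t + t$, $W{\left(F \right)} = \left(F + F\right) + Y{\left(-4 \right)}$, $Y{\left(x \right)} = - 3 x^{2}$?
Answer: $\frac{1}{11075} \approx 9.0293 \cdot 10^{-5}$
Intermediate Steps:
$K = -53$ ($K = 5 - \left(22 + 36\right) = 5 - 58 = -53$)
$W{\left(F \right)} = -48 + 2 F$ ($W{\left(F \right)} = \left(F + F\right) - 3 \left(-4\right)^{2} = 2 F - 48 = -48 + 2 F$)
$N{\left(t,s \right)} = - 57 t$ ($N{\left(t,s \right)} = \left(-48 + 2 \left(-5\right)\right) t + t = \left(-48 - 10\right) t + t = - 58 t + t = - 57 t$)
$\frac{1}{N{\left(K,0 \right)} + 8054} = \frac{1}{\left(-57\right) \left(-53\right) + 8054} = \frac{1}{3021 + 8054} = \frac{1}{11075}$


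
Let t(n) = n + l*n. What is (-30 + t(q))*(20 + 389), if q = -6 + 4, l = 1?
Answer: -13906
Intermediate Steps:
q = -2
t(n) = 2*n (t(n) = n + 1*n = n + n = 2*n)
(-30 + t(q))*(20 + 389) = (-30 + 2*(-2))*(20 + 389) = (-30 - 4)*409 = -34*409 = -13906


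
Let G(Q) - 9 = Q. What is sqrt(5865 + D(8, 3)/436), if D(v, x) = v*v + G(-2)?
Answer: sqrt(278735999)/218 ≈ 76.584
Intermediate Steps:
G(Q) = 9 + Q
D(v, x) = 7 + v**2 (D(v, x) = v*v + (9 - 2) = v**2 + 7 = 7 + v**2)
sqrt(5865 + D(8, 3)/436) = sqrt(5865 + (7 + 8**2)/436) = sqrt(5865 + (7 + 64)/436) = sqrt(5865 + (1/436)*71) = sqrt(5865 + 71/436) = sqrt(2557211/436) = sqrt(278735999)/218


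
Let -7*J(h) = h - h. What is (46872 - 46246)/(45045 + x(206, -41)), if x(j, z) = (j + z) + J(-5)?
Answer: 313/22605 ≈ 0.013846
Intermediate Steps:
J(h) = 0 (J(h) = -(h - h)/7 = -⅐*0 = 0)
x(j, z) = j + z (x(j, z) = (j + z) + 0 = j + z)
(46872 - 46246)/(45045 + x(206, -41)) = (46872 - 46246)/(45045 + (206 - 41)) = 626/(45045 + 165) = 626/45210 = 626*(1/45210) = 313/22605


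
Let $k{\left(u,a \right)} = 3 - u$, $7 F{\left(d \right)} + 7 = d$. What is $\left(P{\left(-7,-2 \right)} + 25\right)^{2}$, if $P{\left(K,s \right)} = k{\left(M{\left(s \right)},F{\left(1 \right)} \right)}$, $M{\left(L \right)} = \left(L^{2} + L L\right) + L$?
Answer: $484$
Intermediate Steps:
$F{\left(d \right)} = -1 + \frac{d}{7}$
$M{\left(L \right)} = L + 2 L^{2}$ ($M{\left(L \right)} = \left(L^{2} + L^{2}\right) + L = 2 L^{2} + L = L + 2 L^{2}$)
$P{\left(K,s \right)} = 3 - s \left(1 + 2 s\right)$
$\left(P{\left(-7,-2 \right)} + 25\right)^{2} = \left(\left(3 - - 2 \left(1 + 2 \left(-2\right)\right)\right) + 25\right)^{2} = \left(\left(3 - - 2 \left(1 - 4\right)\right) + 25\right)^{2} = \left(\left(3 - \left(-2\right) \left(-3\right)\right) + 25\right)^{2} = \left(\left(3 - 6\right) + 25\right)^{2} = \left(-3 + 25\right)^{2} = 22^{2} = 484$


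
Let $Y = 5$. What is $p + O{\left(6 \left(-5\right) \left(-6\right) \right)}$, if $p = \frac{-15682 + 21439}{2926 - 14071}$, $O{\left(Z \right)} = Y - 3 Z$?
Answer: $- \frac{1989444}{3715} \approx -535.52$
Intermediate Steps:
$O{\left(Z \right)} = 5 - 3 Z$
$p = - \frac{1919}{3715}$ ($p = \frac{5757}{-11145} = 5757 \left(- \frac{1}{11145}\right) = - \frac{1919}{3715} \approx -0.51655$)
$p + O{\left(6 \left(-5\right) \left(-6\right) \right)} = - \frac{1919}{3715} + \left(5 - 3 \cdot 6 \left(-5\right) \left(-6\right)\right) = - \frac{1919}{3715} + \left(5 - 3 \left(\left(-30\right) \left(-6\right)\right)\right) = - \frac{1919}{3715} + \left(5 - 540\right) = - \frac{1919}{3715} - 535 = - \frac{1989444}{3715}$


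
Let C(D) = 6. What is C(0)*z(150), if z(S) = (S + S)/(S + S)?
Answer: 6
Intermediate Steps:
z(S) = 1 (z(S) = (2*S)/((2*S)) = (2*S)*(1/(2*S)) = 1)
C(0)*z(150) = 6*1 = 6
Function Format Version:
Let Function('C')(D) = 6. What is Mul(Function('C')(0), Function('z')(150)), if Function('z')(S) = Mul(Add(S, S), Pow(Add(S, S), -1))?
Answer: 6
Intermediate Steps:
Function('z')(S) = 1 (Function('z')(S) = Mul(Mul(2, S), Pow(Mul(2, S), -1)) = Mul(Mul(2, S), Mul(Rational(1, 2), Pow(S, -1))) = 1)
Mul(Function('C')(0), Function('z')(150)) = Mul(6, 1) = 6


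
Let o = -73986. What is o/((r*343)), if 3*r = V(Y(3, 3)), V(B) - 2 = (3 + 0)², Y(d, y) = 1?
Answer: -20178/343 ≈ -58.828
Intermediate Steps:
V(B) = 11 (V(B) = 2 + (3 + 0)² = 2 + 3² = 2 + 9 = 11)
r = 11/3 (r = (⅓)*11 = 11/3 ≈ 3.6667)
o/((r*343)) = -73986/((11/3)*343) = -73986/3773/3 = -73986*3/3773 = -20178/343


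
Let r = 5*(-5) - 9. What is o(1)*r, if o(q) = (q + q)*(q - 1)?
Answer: 0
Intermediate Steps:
o(q) = 2*q*(-1 + q) (o(q) = (2*q)*(-1 + q) = 2*q*(-1 + q))
r = -34 (r = -25 - 9 = -34)
o(1)*r = (2*1*(-1 + 1))*(-34) = (2*1*0)*(-34) = 0*(-34) = 0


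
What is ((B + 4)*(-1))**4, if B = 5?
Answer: 6561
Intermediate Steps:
((B + 4)*(-1))**4 = ((5 + 4)*(-1))**4 = (9*(-1))**4 = (-9)**4 = 6561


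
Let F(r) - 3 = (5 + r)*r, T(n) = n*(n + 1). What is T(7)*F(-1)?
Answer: -56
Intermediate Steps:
T(n) = n*(1 + n)
F(r) = 3 + r*(5 + r) (F(r) = 3 + (5 + r)*r = 3 + r*(5 + r))
T(7)*F(-1) = (7*(1 + 7))*(3 + (-1)² + 5*(-1)) = (7*8)*(3 + 1 - 5) = 56*(-1) = -56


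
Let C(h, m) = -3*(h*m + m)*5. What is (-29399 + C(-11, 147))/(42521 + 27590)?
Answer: -7349/70111 ≈ -0.10482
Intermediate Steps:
C(h, m) = -15*m - 15*h*m (C(h, m) = -3*(m + h*m)*5 = -3*(5*m + 5*h*m) = -15*m - 15*h*m)
(-29399 + C(-11, 147))/(42521 + 27590) = (-29399 - 15*147*(1 - 11))/(42521 + 27590) = (-29399 - 15*147*(-10))/70111 = (-29399 + 22050)*(1/70111) = -7349*1/70111 = -7349/70111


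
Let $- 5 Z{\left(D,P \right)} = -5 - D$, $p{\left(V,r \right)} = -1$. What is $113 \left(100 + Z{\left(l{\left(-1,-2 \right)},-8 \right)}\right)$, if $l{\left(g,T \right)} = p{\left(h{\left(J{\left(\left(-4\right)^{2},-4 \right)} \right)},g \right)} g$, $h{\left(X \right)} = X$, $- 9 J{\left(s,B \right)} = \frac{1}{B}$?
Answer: $\frac{57178}{5} \approx 11436.0$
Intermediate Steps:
$J{\left(s,B \right)} = - \frac{1}{9 B}$
$l{\left(g,T \right)} = - g$
$Z{\left(D,P \right)} = 1 + \frac{D}{5}$ ($Z{\left(D,P \right)} = - \frac{-5 - D}{5} = 1 + \frac{D}{5}$)
$113 \left(100 + Z{\left(l{\left(-1,-2 \right)},-8 \right)}\right) = 113 \left(100 + \left(1 + \frac{\left(-1\right) \left(-1\right)}{5}\right)\right) = 113 \left(100 + \left(1 + \frac{1}{5} \cdot 1\right)\right) = 113 \left(100 + \left(1 + \frac{1}{5}\right)\right) = 113 \left(100 + \frac{6}{5}\right) = 113 \cdot \frac{506}{5} = \frac{57178}{5}$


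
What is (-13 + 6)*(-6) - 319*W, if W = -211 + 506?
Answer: -94063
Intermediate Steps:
W = 295
(-13 + 6)*(-6) - 319*W = (-13 + 6)*(-6) - 319*295 = -7*(-6) - 94105 = 42 - 94105 = -94063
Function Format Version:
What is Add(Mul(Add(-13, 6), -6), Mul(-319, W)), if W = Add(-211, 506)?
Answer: -94063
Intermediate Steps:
W = 295
Add(Mul(Add(-13, 6), -6), Mul(-319, W)) = Add(Mul(Add(-13, 6), -6), Mul(-319, 295)) = Add(Mul(-7, -6), -94105) = Add(42, -94105) = -94063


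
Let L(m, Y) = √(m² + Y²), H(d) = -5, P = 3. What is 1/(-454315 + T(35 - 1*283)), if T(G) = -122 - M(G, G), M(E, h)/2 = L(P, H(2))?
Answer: -454437/206512986833 + 2*√34/206512986833 ≈ -2.2005e-6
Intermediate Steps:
L(m, Y) = √(Y² + m²)
M(E, h) = 2*√34 (M(E, h) = 2*√((-5)² + 3²) = 2*√(25 + 9) = 2*√34)
T(G) = -122 - 2*√34
1/(-454315 + T(35 - 1*283)) = 1/(-454315 + (-122 - 2*√34)) = 1/(-454437 - 2*√34)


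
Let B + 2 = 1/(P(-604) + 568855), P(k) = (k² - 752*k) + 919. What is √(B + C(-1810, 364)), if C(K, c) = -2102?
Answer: I*√4058110796238818/1388798 ≈ 45.869*I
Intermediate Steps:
P(k) = 919 + k² - 752*k
B = -2777595/1388798 (B = -2 + 1/((919 + (-604)² - 752*(-604)) + 568855) = -2 + 1/((919 + 364816 + 454208) + 568855) = -2 + 1/(819943 + 568855) = -2 + 1/1388798 = -2777595/1388798 ≈ -2.0000)
√(B + C(-1810, 364)) = √(-2777595/1388798 - 2102) = √(-2922030991/1388798) = I*√4058110796238818/1388798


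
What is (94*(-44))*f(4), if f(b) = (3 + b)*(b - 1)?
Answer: -86856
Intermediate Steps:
f(b) = (-1 + b)*(3 + b) (f(b) = (3 + b)*(-1 + b) = (-1 + b)*(3 + b))
(94*(-44))*f(4) = (94*(-44))*(-3 + 4² + 2*4) = -4136*(-3 + 16 + 8) = -4136*21 = -86856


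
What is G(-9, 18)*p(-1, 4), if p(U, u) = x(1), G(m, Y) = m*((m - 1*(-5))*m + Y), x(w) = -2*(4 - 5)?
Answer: -972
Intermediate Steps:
x(w) = 2 (x(w) = -2*(-1) = 2)
G(m, Y) = m*(Y + m*(5 + m)) (G(m, Y) = m*((m + 5)*m + Y) = m*((5 + m)*m + Y) = m*(m*(5 + m) + Y) = m*(Y + m*(5 + m)))
p(U, u) = 2
G(-9, 18)*p(-1, 4) = -9*(18 + (-9)² + 5*(-9))*2 = -9*(18 + 81 - 45)*2 = -9*54*2 = -486*2 = -972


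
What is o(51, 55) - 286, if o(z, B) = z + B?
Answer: -180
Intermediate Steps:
o(z, B) = B + z
o(51, 55) - 286 = (55 + 51) - 286 = 106 - 286 = -180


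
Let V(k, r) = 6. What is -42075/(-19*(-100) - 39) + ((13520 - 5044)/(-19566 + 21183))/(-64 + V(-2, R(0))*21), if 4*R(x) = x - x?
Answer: -2101206607/93286347 ≈ -22.524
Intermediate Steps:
R(x) = 0 (R(x) = (x - x)/4 = (¼)*0 = 0)
-42075/(-19*(-100) - 39) + ((13520 - 5044)/(-19566 + 21183))/(-64 + V(-2, R(0))*21) = -42075/(-19*(-100) - 39) + ((13520 - 5044)/(-19566 + 21183))/(-64 + 6*21) = -42075/(1900 - 39) + (8476/1617)/(-64 + 126) = -42075/1861 + (8476*(1/1617))/62 = -42075*1/1861 + (8476/1617)*(1/62) = -42075/1861 + 4238/50127 = -2101206607/93286347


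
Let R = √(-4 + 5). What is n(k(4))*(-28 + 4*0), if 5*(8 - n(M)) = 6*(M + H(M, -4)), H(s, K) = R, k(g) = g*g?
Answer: 1736/5 ≈ 347.20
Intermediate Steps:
k(g) = g²
R = 1 (R = √1 = 1)
H(s, K) = 1
n(M) = 34/5 - 6*M/5 (n(M) = 8 - 6*(M + 1)/5 = 8 - 6*(1 + M)/5 = 8 - (6 + 6*M)/5 = 8 + (-6/5 - 6*M/5) = 34/5 - 6*M/5)
n(k(4))*(-28 + 4*0) = (34/5 - 6/5*4²)*(-28 + 4*0) = (34/5 - 6/5*16)*(-28 + 0) = (34/5 - 96/5)*(-28) = -62/5*(-28) = 1736/5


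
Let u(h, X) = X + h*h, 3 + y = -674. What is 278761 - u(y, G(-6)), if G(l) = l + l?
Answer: -179556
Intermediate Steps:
y = -677 (y = -3 - 674 = -677)
G(l) = 2*l
u(h, X) = X + h**2
278761 - u(y, G(-6)) = 278761 - (2*(-6) + (-677)**2) = 278761 - (-12 + 458329) = 278761 - 1*458317 = 278761 - 458317 = -179556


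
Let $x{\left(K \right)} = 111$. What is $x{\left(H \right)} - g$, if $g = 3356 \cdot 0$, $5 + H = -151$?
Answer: $111$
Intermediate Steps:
$H = -156$ ($H = -5 - 151 = -156$)
$g = 0$
$x{\left(H \right)} - g = 111 - 0 = 111 + 0 = 111$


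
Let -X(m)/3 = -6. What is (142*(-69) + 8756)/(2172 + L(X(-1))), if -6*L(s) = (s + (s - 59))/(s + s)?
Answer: -225072/469175 ≈ -0.47972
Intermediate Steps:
X(m) = 18 (X(m) = -3*(-6) = 18)
L(s) = -(-59 + 2*s)/(12*s) (L(s) = -(s + (s - 59))/(6*(s + s)) = -(s + (-59 + s))/(6*(2*s)) = -(-59 + 2*s)*1/(2*s)/6 = -(-59 + 2*s)/(12*s))
(142*(-69) + 8756)/(2172 + L(X(-1))) = (142*(-69) + 8756)/(2172 + (1/12)*(59 - 2*18)/18) = (-9798 + 8756)/(2172 + (1/12)*(1/18)*(59 - 36)) = -1042/(2172 + (1/12)*(1/18)*23) = -1042/(2172 + 23/216) = -1042/469175/216 = -1042*216/469175 = -225072/469175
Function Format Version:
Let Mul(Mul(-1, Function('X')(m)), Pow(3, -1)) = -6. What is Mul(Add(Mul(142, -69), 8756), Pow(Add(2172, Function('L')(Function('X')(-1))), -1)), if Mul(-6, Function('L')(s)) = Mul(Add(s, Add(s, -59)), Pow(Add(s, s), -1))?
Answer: Rational(-225072, 469175) ≈ -0.47972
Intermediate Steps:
Function('X')(m) = 18 (Function('X')(m) = Mul(-3, -6) = 18)
Function('L')(s) = Mul(Rational(-1, 12), Pow(s, -1), Add(-59, Mul(2, s))) (Function('L')(s) = Mul(Rational(-1, 6), Mul(Add(s, Add(s, -59)), Pow(Add(s, s), -1))) = Mul(Rational(-1, 6), Mul(Add(s, Add(-59, s)), Pow(Mul(2, s), -1))) = Mul(Rational(-1, 6), Mul(Add(-59, Mul(2, s)), Mul(Rational(1, 2), Pow(s, -1)))) = Mul(Rational(-1, 6), Mul(Rational(1, 2), Pow(s, -1), Add(-59, Mul(2, s)))) = Mul(Rational(-1, 12), Pow(s, -1), Add(-59, Mul(2, s))))
Mul(Add(Mul(142, -69), 8756), Pow(Add(2172, Function('L')(Function('X')(-1))), -1)) = Mul(Add(Mul(142, -69), 8756), Pow(Add(2172, Mul(Rational(1, 12), Pow(18, -1), Add(59, Mul(-2, 18)))), -1)) = Mul(Add(-9798, 8756), Pow(Add(2172, Mul(Rational(1, 12), Rational(1, 18), Add(59, -36))), -1)) = Mul(-1042, Pow(Add(2172, Mul(Rational(1, 12), Rational(1, 18), 23)), -1)) = Mul(-1042, Pow(Add(2172, Rational(23, 216)), -1)) = Mul(-1042, Pow(Rational(469175, 216), -1)) = Mul(-1042, Rational(216, 469175)) = Rational(-225072, 469175)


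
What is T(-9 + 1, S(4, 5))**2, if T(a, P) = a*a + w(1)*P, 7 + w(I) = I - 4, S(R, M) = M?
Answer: 196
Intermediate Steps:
w(I) = -11 + I (w(I) = -7 + (I - 4) = -7 + (-4 + I) = -11 + I)
T(a, P) = a**2 - 10*P (T(a, P) = a*a + (-11 + 1)*P = a**2 - 10*P)
T(-9 + 1, S(4, 5))**2 = ((-9 + 1)**2 - 10*5)**2 = ((-8)**2 - 50)**2 = (64 - 50)**2 = 14**2 = 196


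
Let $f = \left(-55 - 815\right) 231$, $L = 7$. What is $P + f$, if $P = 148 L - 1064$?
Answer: $-200998$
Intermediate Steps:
$f = -200970$ ($f = \left(-870\right) 231 = -200970$)
$P = -28$ ($P = 148 \cdot 7 - 1064 = 1036 - 1064 = -28$)
$P + f = -28 - 200970 = -200998$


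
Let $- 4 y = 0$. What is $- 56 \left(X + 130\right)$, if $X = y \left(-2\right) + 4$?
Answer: $-7504$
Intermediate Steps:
$y = 0$ ($y = \left(- \frac{1}{4}\right) 0 = 0$)
$X = 4$ ($X = 0 \left(-2\right) + 4 = 0 + 4 = 4$)
$- 56 \left(X + 130\right) = - 56 \left(4 + 130\right) = \left(-56\right) 134 = -7504$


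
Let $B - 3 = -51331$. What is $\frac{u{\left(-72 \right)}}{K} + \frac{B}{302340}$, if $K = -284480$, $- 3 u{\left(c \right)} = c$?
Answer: $- \frac{18261307}{107512104} \approx -0.16985$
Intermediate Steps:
$B = -51328$ ($B = 3 - 51331 = -51328$)
$u{\left(c \right)} = - \frac{c}{3}$
$\frac{u{\left(-72 \right)}}{K} + \frac{B}{302340} = \frac{\left(- \frac{1}{3}\right) \left(-72\right)}{-284480} - \frac{51328}{302340} = 24 \left(- \frac{1}{284480}\right) - \frac{12832}{75585} = - \frac{3}{35560} - \frac{12832}{75585} = - \frac{18261307}{107512104}$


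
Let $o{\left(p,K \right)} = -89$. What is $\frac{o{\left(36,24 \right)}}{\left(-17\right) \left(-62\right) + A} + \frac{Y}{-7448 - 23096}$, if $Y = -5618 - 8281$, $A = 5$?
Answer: $\frac{12000625}{32346096} \approx 0.37101$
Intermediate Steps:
$Y = -13899$
$\frac{o{\left(36,24 \right)}}{\left(-17\right) \left(-62\right) + A} + \frac{Y}{-7448 - 23096} = - \frac{89}{\left(-17\right) \left(-62\right) + 5} - \frac{13899}{-7448 - 23096} = - \frac{89}{1054 + 5} - \frac{13899}{-30544} = - \frac{89}{1059} - - \frac{13899}{30544} = \left(-89\right) \frac{1}{1059} + \frac{13899}{30544} = - \frac{89}{1059} + \frac{13899}{30544} = \frac{12000625}{32346096}$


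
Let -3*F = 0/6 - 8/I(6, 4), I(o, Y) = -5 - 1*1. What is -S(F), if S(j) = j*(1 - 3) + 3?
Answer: -35/9 ≈ -3.8889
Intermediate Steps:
I(o, Y) = -6 (I(o, Y) = -5 - 1 = -6)
F = -4/9 (F = -(0/6 - 8/(-6))/3 = -(0*(⅙) - 8*(-⅙))/3 = -(0 + 4/3)/3 = -⅓*4/3 = -4/9 ≈ -0.44444)
S(j) = 3 - 2*j (S(j) = j*(-2) + 3 = -2*j + 3 = 3 - 2*j)
-S(F) = -(3 - 2*(-4/9)) = -(3 + 8/9) = -1*35/9 = -35/9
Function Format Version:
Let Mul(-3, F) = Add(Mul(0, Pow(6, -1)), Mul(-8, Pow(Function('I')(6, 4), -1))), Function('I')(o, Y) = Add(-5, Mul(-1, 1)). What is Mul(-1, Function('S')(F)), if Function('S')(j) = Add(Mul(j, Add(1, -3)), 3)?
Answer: Rational(-35, 9) ≈ -3.8889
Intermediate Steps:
Function('I')(o, Y) = -6 (Function('I')(o, Y) = Add(-5, -1) = -6)
F = Rational(-4, 9) (F = Mul(Rational(-1, 3), Add(Mul(0, Pow(6, -1)), Mul(-8, Pow(-6, -1)))) = Mul(Rational(-1, 3), Add(Mul(0, Rational(1, 6)), Mul(-8, Rational(-1, 6)))) = Mul(Rational(-1, 3), Add(0, Rational(4, 3))) = Mul(Rational(-1, 3), Rational(4, 3)) = Rational(-4, 9) ≈ -0.44444)
Function('S')(j) = Add(3, Mul(-2, j)) (Function('S')(j) = Add(Mul(j, -2), 3) = Add(Mul(-2, j), 3) = Add(3, Mul(-2, j)))
Mul(-1, Function('S')(F)) = Mul(-1, Add(3, Mul(-2, Rational(-4, 9)))) = Mul(-1, Add(3, Rational(8, 9))) = Mul(-1, Rational(35, 9)) = Rational(-35, 9)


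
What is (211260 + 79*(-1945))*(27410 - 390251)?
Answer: -20901455805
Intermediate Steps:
(211260 + 79*(-1945))*(27410 - 390251) = (211260 - 153655)*(-362841) = 57605*(-362841) = -20901455805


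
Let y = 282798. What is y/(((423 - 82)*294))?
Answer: 47133/16709 ≈ 2.8208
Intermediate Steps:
y/(((423 - 82)*294)) = 282798/(((423 - 82)*294)) = 282798/((341*294)) = 282798/100254 = 282798*(1/100254) = 47133/16709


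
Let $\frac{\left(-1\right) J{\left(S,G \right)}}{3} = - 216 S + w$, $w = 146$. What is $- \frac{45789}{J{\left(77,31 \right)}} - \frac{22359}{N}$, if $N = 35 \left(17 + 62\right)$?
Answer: $- \frac{410812669}{45583790} \approx -9.0123$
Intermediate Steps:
$N = 2765$ ($N = 35 \cdot 79 = 2765$)
$J{\left(S,G \right)} = -438 + 648 S$ ($J{\left(S,G \right)} = - 3 \left(- 216 S + 146\right) = - 3 \left(146 - 216 S\right) = -438 + 648 S$)
$- \frac{45789}{J{\left(77,31 \right)}} - \frac{22359}{N} = - \frac{45789}{-438 + 648 \cdot 77} - \frac{22359}{2765} = - \frac{45789}{-438 + 49896} - \frac{22359}{2765} = - \frac{45789}{49458} - \frac{22359}{2765} = \left(-45789\right) \frac{1}{49458} - \frac{22359}{2765} = - \frac{15263}{16486} - \frac{22359}{2765} = - \frac{410812669}{45583790}$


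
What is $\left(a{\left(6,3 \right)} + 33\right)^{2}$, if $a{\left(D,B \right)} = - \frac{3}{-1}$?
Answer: $1296$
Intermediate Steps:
$a{\left(D,B \right)} = 3$ ($a{\left(D,B \right)} = \left(-3\right) \left(-1\right) = 3$)
$\left(a{\left(6,3 \right)} + 33\right)^{2} = \left(3 + 33\right)^{2} = 36^{2} = 1296$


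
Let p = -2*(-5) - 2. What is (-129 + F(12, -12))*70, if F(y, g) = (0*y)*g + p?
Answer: -8470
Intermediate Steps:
p = 8 (p = 10 - 2 = 8)
F(y, g) = 8 (F(y, g) = (0*y)*g + 8 = 0*g + 8 = 0 + 8 = 8)
(-129 + F(12, -12))*70 = (-129 + 8)*70 = -121*70 = -8470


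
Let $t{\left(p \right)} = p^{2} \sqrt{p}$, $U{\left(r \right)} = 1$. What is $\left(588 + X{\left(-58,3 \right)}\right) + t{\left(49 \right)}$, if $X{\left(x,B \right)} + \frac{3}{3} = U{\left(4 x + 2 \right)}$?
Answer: $17395$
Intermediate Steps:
$X{\left(x,B \right)} = 0$ ($X{\left(x,B \right)} = -1 + 1 = 0$)
$t{\left(p \right)} = p^{\frac{5}{2}}$
$\left(588 + X{\left(-58,3 \right)}\right) + t{\left(49 \right)} = \left(588 + 0\right) + 49^{\frac{5}{2}} = 588 + 16807 = 17395$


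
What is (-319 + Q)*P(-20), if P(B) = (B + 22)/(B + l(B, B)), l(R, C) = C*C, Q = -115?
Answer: -217/95 ≈ -2.2842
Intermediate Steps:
l(R, C) = C²
P(B) = (22 + B)/(B + B²) (P(B) = (B + 22)/(B + B²) = (22 + B)/(B + B²))
(-319 + Q)*P(-20) = (-319 - 115)*((22 - 20)/((-20)*(1 - 20))) = -(-217)*2/(10*(-19)) = -(-217)*(-1)*2/(10*19) = -434*1/190 = -217/95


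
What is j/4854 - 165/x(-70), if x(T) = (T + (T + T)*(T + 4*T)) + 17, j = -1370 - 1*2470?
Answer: -31459565/39598123 ≈ -0.79447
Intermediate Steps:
j = -3840 (j = -1370 - 2470 = -3840)
x(T) = 17 + T + 10*T² (x(T) = (T + (2*T)*(5*T)) + 17 = (T + 10*T²) + 17 = 17 + T + 10*T²)
j/4854 - 165/x(-70) = -3840/4854 - 165/(17 - 70 + 10*(-70)²) = -3840*1/4854 - 165/(17 - 70 + 10*4900) = -640/809 - 165/(17 - 70 + 49000) = -640/809 - 165/48947 = -31459565/39598123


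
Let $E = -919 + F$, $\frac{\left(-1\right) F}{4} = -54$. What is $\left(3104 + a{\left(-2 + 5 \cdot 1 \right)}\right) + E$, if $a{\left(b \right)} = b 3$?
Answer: $2410$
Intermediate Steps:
$F = 216$ ($F = \left(-4\right) \left(-54\right) = 216$)
$a{\left(b \right)} = 3 b$
$E = -703$ ($E = -919 + 216 = -703$)
$\left(3104 + a{\left(-2 + 5 \cdot 1 \right)}\right) + E = \left(3104 + 3 \left(-2 + 5 \cdot 1\right)\right) - 703 = \left(3104 + 3 \left(-2 + 5\right)\right) - 703 = \left(3104 + 3 \cdot 3\right) - 703 = \left(3104 + 9\right) - 703 = 3113 - 703 = 2410$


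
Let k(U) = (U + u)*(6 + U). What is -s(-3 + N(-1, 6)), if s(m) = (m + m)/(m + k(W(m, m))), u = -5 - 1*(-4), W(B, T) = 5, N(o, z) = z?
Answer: -6/47 ≈ -0.12766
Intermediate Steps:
u = -1 (u = -5 + 4 = -1)
k(U) = (-1 + U)*(6 + U) (k(U) = (U - 1)*(6 + U) = (-1 + U)*(6 + U))
s(m) = 2*m/(44 + m) (s(m) = (m + m)/(m + (-6 + 5² + 5*5)) = (2*m)/(m + (-6 + 25 + 25)) = (2*m)/(m + 44) = (2*m)/(44 + m) = 2*m/(44 + m))
-s(-3 + N(-1, 6)) = -2*(-3 + 6)/(44 + (-3 + 6)) = -2*3/(44 + 3) = -2*3/47 = -1*6/47 = -6/47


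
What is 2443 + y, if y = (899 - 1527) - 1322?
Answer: 493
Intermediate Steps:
y = -1950 (y = -628 - 1322 = -1950)
2443 + y = 2443 - 1950 = 493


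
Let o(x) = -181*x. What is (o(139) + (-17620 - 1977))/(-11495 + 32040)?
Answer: -44756/20545 ≈ -2.1784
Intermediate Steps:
(o(139) + (-17620 - 1977))/(-11495 + 32040) = (-181*139 + (-17620 - 1977))/(-11495 + 32040) = (-25159 - 19597)/20545 = -44756*1/20545 = -44756/20545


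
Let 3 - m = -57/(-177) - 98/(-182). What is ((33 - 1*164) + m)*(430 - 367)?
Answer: -6226668/767 ≈ -8118.2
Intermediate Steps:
m = 1641/767 (m = 3 - (-57/(-177) - 98/(-182)) = 3 - (-57*(-1/177) - 98*(-1/182)) = 3 - (19/59 + 7/13) = 3 - 1*660/767 = 3 - 660/767 = 1641/767 ≈ 2.1395)
((33 - 1*164) + m)*(430 - 367) = ((33 - 1*164) + 1641/767)*(430 - 367) = ((33 - 164) + 1641/767)*63 = (-131 + 1641/767)*63 = -98836/767*63 = -6226668/767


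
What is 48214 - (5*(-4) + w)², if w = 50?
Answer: 47314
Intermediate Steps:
48214 - (5*(-4) + w)² = 48214 - (5*(-4) + 50)² = 48214 - (-20 + 50)² = 48214 - 1*30² = 48214 - 1*900 = 48214 - 900 = 47314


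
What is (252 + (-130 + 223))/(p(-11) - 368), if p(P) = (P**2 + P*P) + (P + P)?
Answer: -345/148 ≈ -2.3311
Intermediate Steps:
p(P) = 2*P + 2*P**2 (p(P) = (P**2 + P**2) + 2*P = 2*P**2 + 2*P = 2*P + 2*P**2)
(252 + (-130 + 223))/(p(-11) - 368) = (252 + (-130 + 223))/(2*(-11)*(1 - 11) - 368) = (252 + 93)/(2*(-11)*(-10) - 368) = 345/(220 - 368) = 345/(-148) = 345*(-1/148) = -345/148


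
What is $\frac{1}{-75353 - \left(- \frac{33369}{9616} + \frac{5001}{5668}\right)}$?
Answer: $- \frac{13625872}{1026715071347} \approx -1.3271 \cdot 10^{-5}$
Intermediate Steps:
$\frac{1}{-75353 - \left(- \frac{33369}{9616} + \frac{5001}{5668}\right)} = \frac{1}{-75353 - - \frac{35261469}{13625872}} = \frac{1}{-75353 + \left(\frac{33369}{9616} - \frac{5001}{5668}\right)} = \frac{1}{-75353 + \frac{35261469}{13625872}} = \frac{1}{- \frac{1026715071347}{13625872}} = - \frac{13625872}{1026715071347}$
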